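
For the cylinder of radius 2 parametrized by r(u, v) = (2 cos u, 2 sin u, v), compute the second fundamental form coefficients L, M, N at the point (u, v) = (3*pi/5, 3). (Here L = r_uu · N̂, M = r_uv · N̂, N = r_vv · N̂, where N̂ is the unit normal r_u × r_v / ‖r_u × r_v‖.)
L = -2;  M = 0;  N = 0

Compute the unit normal N̂(u, v) = (cos(u), sin(u), 0), and the second partials r_uu, r_uv, r_vv. Take dot products:
  L(u, v) = r_uu · N̂ = -2,
  M(u, v) = r_uv · N̂ = 0,
  N(u, v) = r_vv · N̂ = 0.
Evaluating at (u, v) = (3*pi/5, 3):
  L = -2, M = 0, N = 0.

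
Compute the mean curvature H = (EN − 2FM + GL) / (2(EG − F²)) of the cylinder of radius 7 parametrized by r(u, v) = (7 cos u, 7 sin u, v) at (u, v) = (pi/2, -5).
H = -1/14

With E = 49, F = 0, G = 1, L = -7, M = 0, N = 0, assemble
  H = (EN − 2FM + GL) / (2(EG − F²)) = -1/14.
At (u, v) = (pi/2, -5): H = -1/14.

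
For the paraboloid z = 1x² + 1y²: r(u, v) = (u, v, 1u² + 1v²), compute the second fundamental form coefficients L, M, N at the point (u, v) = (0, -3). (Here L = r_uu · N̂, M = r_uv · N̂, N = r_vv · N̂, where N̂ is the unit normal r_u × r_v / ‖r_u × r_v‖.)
L = 2*sqrt(37)/37;  M = 0;  N = 2*sqrt(37)/37

Compute the unit normal N̂(u, v) = (-2*u/sqrt(4*u^2 + 4*v^2 + 1), -2*v/sqrt(4*u^2 + 4*v^2 + 1), 1/sqrt(4*u^2 + 4*v^2 + 1)), and the second partials r_uu, r_uv, r_vv. Take dot products:
  L(u, v) = r_uu · N̂ = 2/sqrt(4*u^2 + 4*v^2 + 1),
  M(u, v) = r_uv · N̂ = 0,
  N(u, v) = r_vv · N̂ = 2/sqrt(4*u^2 + 4*v^2 + 1).
Evaluating at (u, v) = (0, -3):
  L = 2*sqrt(37)/37, M = 0, N = 2*sqrt(37)/37.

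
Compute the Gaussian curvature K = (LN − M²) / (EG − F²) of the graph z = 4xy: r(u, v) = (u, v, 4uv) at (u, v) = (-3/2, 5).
K = -16/190969

Coefficients of the first fundamental form: E = 16*v^2 + 1, F = 16*u*v, G = 16*u^2 + 1.
Coefficients of the second fundamental form: L = 0, M = 4/sqrt(16*u^2 + 16*v^2 + 1), N = 0.
Assemble K = (LN − M²)/(EG − F²) = -16/(256*u^4 + 512*u^2*v^2 + 32*u^2 + 256*v^4 + 32*v^2 + 1). At (u, v) = (-3/2, 5): K = -16/190969.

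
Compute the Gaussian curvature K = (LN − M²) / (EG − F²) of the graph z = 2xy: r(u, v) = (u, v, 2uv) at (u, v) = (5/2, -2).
K = -1/441

Coefficients of the first fundamental form: E = 4*v^2 + 1, F = 4*u*v, G = 4*u^2 + 1.
Coefficients of the second fundamental form: L = 0, M = 2/sqrt(4*u^2 + 4*v^2 + 1), N = 0.
Assemble K = (LN − M²)/(EG − F²) = -4/(16*u^4 + 32*u^2*v^2 + 8*u^2 + 16*v^4 + 8*v^2 + 1). At (u, v) = (5/2, -2): K = -1/441.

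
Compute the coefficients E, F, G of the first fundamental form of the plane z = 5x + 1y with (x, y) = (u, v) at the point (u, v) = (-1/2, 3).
E = 26;  F = 5;  G = 2

Partials: r_u = (1, 0, 5), r_v = (0, 1, 1). As functions of (u, v):
  E = r_u · r_u = 26,
  F = r_u · r_v = 5,
  G = r_v · r_v = 2.
Evaluating at (u, v) = (-1/2, 3): E = 26, F = 5, G = 2.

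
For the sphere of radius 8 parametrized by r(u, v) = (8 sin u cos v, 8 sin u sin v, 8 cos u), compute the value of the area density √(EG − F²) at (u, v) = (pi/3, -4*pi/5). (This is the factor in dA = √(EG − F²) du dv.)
√(EG − F²)|_{(pi/3, -4*pi/5)} = 32*sqrt(3)

E = 64, F = 0, G = 64*sin(u)^2, so EG − F² = 4096*sin(u)^2. Taking the positive square root: √(EG − F²) = 64*Abs(sin(u)). At (u, v) = (pi/3, -4*pi/5): 32*sqrt(3).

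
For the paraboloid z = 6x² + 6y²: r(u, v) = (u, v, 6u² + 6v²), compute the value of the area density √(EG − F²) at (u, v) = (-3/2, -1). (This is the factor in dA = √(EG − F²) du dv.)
√(EG − F²)|_{(-3/2, -1)} = sqrt(469)

E = 144*u^2 + 1, F = 144*u*v, G = 144*v^2 + 1, so EG − F² = 144*u^2 + 144*v^2 + 1. Taking the positive square root: √(EG − F²) = sqrt(144*u^2 + 144*v^2 + 1). At (u, v) = (-3/2, -1): sqrt(469).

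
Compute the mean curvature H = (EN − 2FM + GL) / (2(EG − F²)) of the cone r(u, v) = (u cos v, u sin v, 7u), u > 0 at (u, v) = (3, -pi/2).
H = 7*sqrt(2)/60

With E = 50, F = 0, G = u^2, L = 0, M = 0, N = 7*sqrt(2)*u^2/(10*Abs(u)), assemble
  H = (EN − 2FM + GL) / (2(EG − F²)) = 7*sqrt(2)/(20*Abs(u)).
At (u, v) = (3, -pi/2): H = 7*sqrt(2)/60.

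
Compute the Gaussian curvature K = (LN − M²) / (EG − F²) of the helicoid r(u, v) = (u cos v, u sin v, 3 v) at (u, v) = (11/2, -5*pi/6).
K = -144/24649

Coefficients of the first fundamental form: E = 1, F = 0, G = u^2 + 9.
Coefficients of the second fundamental form: L = 0, M = -3/sqrt(u^2 + 9), N = 0.
Assemble K = (LN − M²)/(EG − F²) = -9/(u^2 + 9)^2. At (u, v) = (11/2, -5*pi/6): K = -144/24649.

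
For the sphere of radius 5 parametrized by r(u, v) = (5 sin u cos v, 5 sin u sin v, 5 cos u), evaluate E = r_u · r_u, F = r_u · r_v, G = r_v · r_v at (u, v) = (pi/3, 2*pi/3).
E = 25;  F = 0;  G = 75/4

Partials: r_u = (5*cos(u)*cos(v), 5*sin(v)*cos(u), -5*sin(u)), r_v = (-5*sin(u)*sin(v), 5*sin(u)*cos(v), 0). As functions of (u, v):
  E = r_u · r_u = 25,
  F = r_u · r_v = 0,
  G = r_v · r_v = 25*sin(u)^2.
Evaluating at (u, v) = (pi/3, 2*pi/3): E = 25, F = 0, G = 75/4.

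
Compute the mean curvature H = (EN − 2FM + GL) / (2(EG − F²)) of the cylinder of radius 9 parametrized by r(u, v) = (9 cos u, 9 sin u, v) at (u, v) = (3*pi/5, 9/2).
H = -1/18

With E = 81, F = 0, G = 1, L = -9, M = 0, N = 0, assemble
  H = (EN − 2FM + GL) / (2(EG − F²)) = -1/18.
At (u, v) = (3*pi/5, 9/2): H = -1/18.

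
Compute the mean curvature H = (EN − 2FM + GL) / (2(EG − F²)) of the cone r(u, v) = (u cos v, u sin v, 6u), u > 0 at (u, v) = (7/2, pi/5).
H = 6*sqrt(37)/259

With E = 37, F = 0, G = u^2, L = 0, M = 0, N = 6*sqrt(37)*u^2/(37*Abs(u)), assemble
  H = (EN − 2FM + GL) / (2(EG − F²)) = 3*sqrt(37)/(37*Abs(u)).
At (u, v) = (7/2, pi/5): H = 6*sqrt(37)/259.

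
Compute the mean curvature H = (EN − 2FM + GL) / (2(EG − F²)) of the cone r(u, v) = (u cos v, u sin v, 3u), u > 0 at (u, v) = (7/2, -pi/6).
H = 3*sqrt(10)/70

With E = 10, F = 0, G = u^2, L = 0, M = 0, N = 3*sqrt(10)*u^2/(10*Abs(u)), assemble
  H = (EN − 2FM + GL) / (2(EG − F²)) = 3*sqrt(10)/(20*Abs(u)).
At (u, v) = (7/2, -pi/6): H = 3*sqrt(10)/70.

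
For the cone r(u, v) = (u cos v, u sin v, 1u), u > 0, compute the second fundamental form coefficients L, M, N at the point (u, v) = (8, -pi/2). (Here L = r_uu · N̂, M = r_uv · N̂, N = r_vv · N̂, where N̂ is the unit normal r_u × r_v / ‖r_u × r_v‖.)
L = 0;  M = 0;  N = 4*sqrt(2)

Compute the unit normal N̂(u, v) = (-sqrt(2)*u*cos(v)/(2*Abs(u)), -sqrt(2)*u*sin(v)/(2*Abs(u)), sqrt(2)*u/(2*Abs(u))), and the second partials r_uu, r_uv, r_vv. Take dot products:
  L(u, v) = r_uu · N̂ = 0,
  M(u, v) = r_uv · N̂ = 0,
  N(u, v) = r_vv · N̂ = sqrt(2)*u^2/(2*Abs(u)).
Evaluating at (u, v) = (8, -pi/2):
  L = 0, M = 0, N = 4*sqrt(2).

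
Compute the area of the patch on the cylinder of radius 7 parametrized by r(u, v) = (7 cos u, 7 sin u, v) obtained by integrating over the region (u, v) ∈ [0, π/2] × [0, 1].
Area = 7*pi/2

Area = ∫∫ √(EG − F²) du dv with √(EG − F²) = 7. Integrating over [0, π/2] × [0, 1] gives 7*pi/2.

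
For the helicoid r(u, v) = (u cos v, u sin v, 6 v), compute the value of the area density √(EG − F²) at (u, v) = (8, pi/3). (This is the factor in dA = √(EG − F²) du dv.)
√(EG − F²)|_{(8, pi/3)} = 10

E = 1, F = 0, G = u^2 + 36, so EG − F² = u^2 + 36. Taking the positive square root: √(EG − F²) = sqrt(u^2 + 36). At (u, v) = (8, pi/3): 10.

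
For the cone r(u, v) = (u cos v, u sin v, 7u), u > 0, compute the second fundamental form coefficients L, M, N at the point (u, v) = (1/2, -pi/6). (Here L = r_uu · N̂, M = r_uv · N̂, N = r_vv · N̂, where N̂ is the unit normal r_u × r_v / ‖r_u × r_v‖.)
L = 0;  M = 0;  N = 7*sqrt(2)/20

Compute the unit normal N̂(u, v) = (-7*sqrt(2)*u*cos(v)/(10*Abs(u)), -7*sqrt(2)*u*sin(v)/(10*Abs(u)), sqrt(2)*u/(10*Abs(u))), and the second partials r_uu, r_uv, r_vv. Take dot products:
  L(u, v) = r_uu · N̂ = 0,
  M(u, v) = r_uv · N̂ = 0,
  N(u, v) = r_vv · N̂ = 7*sqrt(2)*u^2/(10*Abs(u)).
Evaluating at (u, v) = (1/2, -pi/6):
  L = 0, M = 0, N = 7*sqrt(2)/20.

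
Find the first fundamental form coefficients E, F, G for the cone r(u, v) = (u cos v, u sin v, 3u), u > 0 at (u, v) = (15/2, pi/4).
E = 10;  F = 0;  G = 225/4

Partials: r_u = (cos(v), sin(v), 3), r_v = (-u*sin(v), u*cos(v), 0). As functions of (u, v):
  E = r_u · r_u = 10,
  F = r_u · r_v = 0,
  G = r_v · r_v = u^2.
Evaluating at (u, v) = (15/2, pi/4): E = 10, F = 0, G = 225/4.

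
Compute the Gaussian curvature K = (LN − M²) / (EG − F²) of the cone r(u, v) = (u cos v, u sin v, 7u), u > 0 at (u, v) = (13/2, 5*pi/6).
K = 0

Coefficients of the first fundamental form: E = 50, F = 0, G = u^2.
Coefficients of the second fundamental form: L = 0, M = 0, N = 7*sqrt(2)*u^2/(10*Abs(u)).
Assemble K = (LN − M²)/(EG − F²) = 0. At (u, v) = (13/2, 5*pi/6): K = 0.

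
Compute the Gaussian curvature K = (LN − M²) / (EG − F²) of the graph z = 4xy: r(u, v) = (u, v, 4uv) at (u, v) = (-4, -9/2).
K = -16/337561

Coefficients of the first fundamental form: E = 16*v^2 + 1, F = 16*u*v, G = 16*u^2 + 1.
Coefficients of the second fundamental form: L = 0, M = 4/sqrt(16*u^2 + 16*v^2 + 1), N = 0.
Assemble K = (LN − M²)/(EG − F²) = -16/(256*u^4 + 512*u^2*v^2 + 32*u^2 + 256*v^4 + 32*v^2 + 1). At (u, v) = (-4, -9/2): K = -16/337561.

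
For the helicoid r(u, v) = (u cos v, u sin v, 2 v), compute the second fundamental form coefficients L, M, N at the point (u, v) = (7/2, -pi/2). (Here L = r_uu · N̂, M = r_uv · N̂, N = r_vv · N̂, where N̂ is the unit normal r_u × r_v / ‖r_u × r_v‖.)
L = 0;  M = -4*sqrt(65)/65;  N = 0

Compute the unit normal N̂(u, v) = (2*sin(v)/sqrt(u^2 + 4), -2*cos(v)/sqrt(u^2 + 4), u/sqrt(u^2 + 4)), and the second partials r_uu, r_uv, r_vv. Take dot products:
  L(u, v) = r_uu · N̂ = 0,
  M(u, v) = r_uv · N̂ = -2/sqrt(u^2 + 4),
  N(u, v) = r_vv · N̂ = 0.
Evaluating at (u, v) = (7/2, -pi/2):
  L = 0, M = -4*sqrt(65)/65, N = 0.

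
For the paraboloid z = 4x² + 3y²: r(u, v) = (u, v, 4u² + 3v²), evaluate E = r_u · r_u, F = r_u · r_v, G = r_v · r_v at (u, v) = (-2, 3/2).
E = 257;  F = -144;  G = 82

Partials: r_u = (1, 0, 8*u), r_v = (0, 1, 6*v). As functions of (u, v):
  E = r_u · r_u = 64*u^2 + 1,
  F = r_u · r_v = 48*u*v,
  G = r_v · r_v = 36*v^2 + 1.
Evaluating at (u, v) = (-2, 3/2): E = 257, F = -144, G = 82.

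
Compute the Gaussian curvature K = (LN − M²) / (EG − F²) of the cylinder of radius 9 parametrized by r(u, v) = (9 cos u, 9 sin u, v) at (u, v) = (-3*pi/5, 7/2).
K = 0

Coefficients of the first fundamental form: E = 81, F = 0, G = 1.
Coefficients of the second fundamental form: L = -9, M = 0, N = 0.
Assemble K = (LN − M²)/(EG − F²) = 0. At (u, v) = (-3*pi/5, 7/2): K = 0.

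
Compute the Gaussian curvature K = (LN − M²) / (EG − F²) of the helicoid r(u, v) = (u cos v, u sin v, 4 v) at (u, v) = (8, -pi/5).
K = -1/400

Coefficients of the first fundamental form: E = 1, F = 0, G = u^2 + 16.
Coefficients of the second fundamental form: L = 0, M = -4/sqrt(u^2 + 16), N = 0.
Assemble K = (LN − M²)/(EG − F²) = -16/(u^2 + 16)^2. At (u, v) = (8, -pi/5): K = -1/400.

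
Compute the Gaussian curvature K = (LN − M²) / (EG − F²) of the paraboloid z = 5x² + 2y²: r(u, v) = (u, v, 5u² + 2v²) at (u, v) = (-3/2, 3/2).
K = 10/17161

Coefficients of the first fundamental form: E = 100*u^2 + 1, F = 40*u*v, G = 16*v^2 + 1.
Coefficients of the second fundamental form: L = 10/sqrt(100*u^2 + 16*v^2 + 1), M = 0, N = 4/sqrt(100*u^2 + 16*v^2 + 1).
Assemble K = (LN − M²)/(EG − F²) = 40/(10000*u^4 + 3200*u^2*v^2 + 200*u^2 + 256*v^4 + 32*v^2 + 1). At (u, v) = (-3/2, 3/2): K = 10/17161.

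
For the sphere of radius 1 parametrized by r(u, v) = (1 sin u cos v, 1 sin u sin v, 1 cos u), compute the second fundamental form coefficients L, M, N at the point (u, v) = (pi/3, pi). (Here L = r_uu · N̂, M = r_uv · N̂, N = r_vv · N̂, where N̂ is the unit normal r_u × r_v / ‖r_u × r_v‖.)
L = -1;  M = 0;  N = -3/4

Compute the unit normal N̂(u, v) = (sin(u)^2*cos(v)/Abs(sin(u)), sin(u)^2*sin(v)/Abs(sin(u)), sin(2*u)/(2*Abs(sin(u)))), and the second partials r_uu, r_uv, r_vv. Take dot products:
  L(u, v) = r_uu · N̂ = -sin(u)/Abs(sin(u)),
  M(u, v) = r_uv · N̂ = 0,
  N(u, v) = r_vv · N̂ = -sin(u)^3/Abs(sin(u)).
Evaluating at (u, v) = (pi/3, pi):
  L = -1, M = 0, N = -3/4.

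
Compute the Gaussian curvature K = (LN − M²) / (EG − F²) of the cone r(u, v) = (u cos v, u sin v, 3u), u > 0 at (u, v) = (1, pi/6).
K = 0

Coefficients of the first fundamental form: E = 10, F = 0, G = u^2.
Coefficients of the second fundamental form: L = 0, M = 0, N = 3*sqrt(10)*u^2/(10*Abs(u)).
Assemble K = (LN − M²)/(EG − F²) = 0. At (u, v) = (1, pi/6): K = 0.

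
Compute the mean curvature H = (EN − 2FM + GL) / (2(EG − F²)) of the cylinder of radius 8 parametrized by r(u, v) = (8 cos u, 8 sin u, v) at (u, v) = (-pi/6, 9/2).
H = -1/16

With E = 64, F = 0, G = 1, L = -8, M = 0, N = 0, assemble
  H = (EN − 2FM + GL) / (2(EG − F²)) = -1/16.
At (u, v) = (-pi/6, 9/2): H = -1/16.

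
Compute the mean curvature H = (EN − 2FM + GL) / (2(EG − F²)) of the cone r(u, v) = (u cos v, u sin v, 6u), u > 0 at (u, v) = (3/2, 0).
H = 2*sqrt(37)/37

With E = 37, F = 0, G = u^2, L = 0, M = 0, N = 6*sqrt(37)*u^2/(37*Abs(u)), assemble
  H = (EN − 2FM + GL) / (2(EG − F²)) = 3*sqrt(37)/(37*Abs(u)).
At (u, v) = (3/2, 0): H = 2*sqrt(37)/37.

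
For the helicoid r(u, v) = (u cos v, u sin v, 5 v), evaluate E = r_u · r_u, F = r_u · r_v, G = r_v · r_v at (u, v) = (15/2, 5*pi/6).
E = 1;  F = 0;  G = 325/4

Partials: r_u = (cos(v), sin(v), 0), r_v = (-u*sin(v), u*cos(v), 5). As functions of (u, v):
  E = r_u · r_u = 1,
  F = r_u · r_v = 0,
  G = r_v · r_v = u^2 + 25.
Evaluating at (u, v) = (15/2, 5*pi/6): E = 1, F = 0, G = 325/4.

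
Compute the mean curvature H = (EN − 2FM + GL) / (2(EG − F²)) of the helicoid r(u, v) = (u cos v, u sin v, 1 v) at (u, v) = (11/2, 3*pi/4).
H = 0

With E = 1, F = 0, G = u^2 + 1, L = 0, M = -1/sqrt(u^2 + 1), N = 0, assemble
  H = (EN − 2FM + GL) / (2(EG − F²)) = 0.
At (u, v) = (11/2, 3*pi/4): H = 0.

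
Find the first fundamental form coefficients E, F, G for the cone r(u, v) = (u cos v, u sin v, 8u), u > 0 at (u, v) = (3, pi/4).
E = 65;  F = 0;  G = 9

Partials: r_u = (cos(v), sin(v), 8), r_v = (-u*sin(v), u*cos(v), 0). As functions of (u, v):
  E = r_u · r_u = 65,
  F = r_u · r_v = 0,
  G = r_v · r_v = u^2.
Evaluating at (u, v) = (3, pi/4): E = 65, F = 0, G = 9.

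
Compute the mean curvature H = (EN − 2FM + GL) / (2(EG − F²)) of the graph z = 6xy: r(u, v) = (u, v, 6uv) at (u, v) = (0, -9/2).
H = 0

With E = 36*v^2 + 1, F = 36*u*v, G = 36*u^2 + 1, L = 0, M = 6/sqrt(36*u^2 + 36*v^2 + 1), N = 0, assemble
  H = (EN − 2FM + GL) / (2(EG − F²)) = -216*u*v/(36*u^2 + 36*v^2 + 1)^(3/2).
At (u, v) = (0, -9/2): H = 0.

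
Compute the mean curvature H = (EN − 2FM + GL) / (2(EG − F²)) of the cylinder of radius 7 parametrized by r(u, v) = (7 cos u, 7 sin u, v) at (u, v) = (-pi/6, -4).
H = -1/14

With E = 49, F = 0, G = 1, L = -7, M = 0, N = 0, assemble
  H = (EN − 2FM + GL) / (2(EG − F²)) = -1/14.
At (u, v) = (-pi/6, -4): H = -1/14.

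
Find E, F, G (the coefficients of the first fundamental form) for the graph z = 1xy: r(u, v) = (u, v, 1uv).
E = v^2 + 1;  F = u*v;  G = u^2 + 1

Compute partials: r_u = (1, 0, v), r_v = (0, 1, u). Then
  E = r_u · r_u = v^2 + 1,
  F = r_u · r_v = u*v,
  G = r_v · r_v = u^2 + 1.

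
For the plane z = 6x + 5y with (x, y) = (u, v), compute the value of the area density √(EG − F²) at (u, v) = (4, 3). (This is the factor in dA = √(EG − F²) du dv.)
√(EG − F²)|_{(4, 3)} = sqrt(62)

E = 37, F = 30, G = 26, so EG − F² = 62. Taking the positive square root: √(EG − F²) = sqrt(62). At (u, v) = (4, 3): sqrt(62).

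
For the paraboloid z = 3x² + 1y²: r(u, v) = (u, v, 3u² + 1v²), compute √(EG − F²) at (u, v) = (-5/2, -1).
√(EG − F²)|_{(-5/2, -1)} = sqrt(230)

E = 36*u^2 + 1, F = 12*u*v, G = 4*v^2 + 1; EG − F² = 36*u^2 + 4*v^2 + 1; √(EG − F²) = sqrt(36*u^2 + 4*v^2 + 1). At the given point: sqrt(230).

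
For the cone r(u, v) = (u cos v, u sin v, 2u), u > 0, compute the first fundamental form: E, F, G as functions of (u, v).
E = 5;  F = 0;  G = u^2

Compute partials: r_u = (cos(v), sin(v), 2), r_v = (-u*sin(v), u*cos(v), 0). Then
  E = r_u · r_u = 5,
  F = r_u · r_v = 0,
  G = r_v · r_v = u^2.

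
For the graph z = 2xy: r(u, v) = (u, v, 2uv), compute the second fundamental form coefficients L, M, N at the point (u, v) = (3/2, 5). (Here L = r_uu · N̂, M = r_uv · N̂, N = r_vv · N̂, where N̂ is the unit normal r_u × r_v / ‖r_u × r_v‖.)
L = 0;  M = sqrt(110)/55;  N = 0

Compute the unit normal N̂(u, v) = (-2*v/sqrt(4*u^2 + 4*v^2 + 1), -2*u/sqrt(4*u^2 + 4*v^2 + 1), 1/sqrt(4*u^2 + 4*v^2 + 1)), and the second partials r_uu, r_uv, r_vv. Take dot products:
  L(u, v) = r_uu · N̂ = 0,
  M(u, v) = r_uv · N̂ = 2/sqrt(4*u^2 + 4*v^2 + 1),
  N(u, v) = r_vv · N̂ = 0.
Evaluating at (u, v) = (3/2, 5):
  L = 0, M = sqrt(110)/55, N = 0.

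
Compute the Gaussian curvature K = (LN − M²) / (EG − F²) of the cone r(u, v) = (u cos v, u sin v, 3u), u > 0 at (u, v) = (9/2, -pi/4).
K = 0

Coefficients of the first fundamental form: E = 10, F = 0, G = u^2.
Coefficients of the second fundamental form: L = 0, M = 0, N = 3*sqrt(10)*u^2/(10*Abs(u)).
Assemble K = (LN − M²)/(EG − F²) = 0. At (u, v) = (9/2, -pi/4): K = 0.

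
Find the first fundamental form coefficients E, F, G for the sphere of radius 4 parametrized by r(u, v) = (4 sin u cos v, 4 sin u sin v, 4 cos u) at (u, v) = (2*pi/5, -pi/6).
E = 16;  F = 0;  G = 2*sqrt(5) + 10

Partials: r_u = (4*cos(u)*cos(v), 4*sin(v)*cos(u), -4*sin(u)), r_v = (-4*sin(u)*sin(v), 4*sin(u)*cos(v), 0). As functions of (u, v):
  E = r_u · r_u = 16,
  F = r_u · r_v = 0,
  G = r_v · r_v = 16*sin(u)^2.
Evaluating at (u, v) = (2*pi/5, -pi/6): E = 16, F = 0, G = 2*sqrt(5) + 10.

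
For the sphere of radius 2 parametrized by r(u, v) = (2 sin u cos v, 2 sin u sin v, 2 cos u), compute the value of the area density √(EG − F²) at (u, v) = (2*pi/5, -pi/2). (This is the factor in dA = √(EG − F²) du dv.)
√(EG − F²)|_{(2*pi/5, -pi/2)} = sqrt(2*sqrt(5) + 10)

E = 4, F = 0, G = 4*sin(u)^2, so EG − F² = 16*sin(u)^2. Taking the positive square root: √(EG − F²) = 4*Abs(sin(u)). At (u, v) = (2*pi/5, -pi/2): sqrt(2*sqrt(5) + 10).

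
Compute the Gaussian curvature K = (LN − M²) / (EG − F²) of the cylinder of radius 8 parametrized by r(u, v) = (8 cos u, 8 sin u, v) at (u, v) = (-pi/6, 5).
K = 0

Coefficients of the first fundamental form: E = 64, F = 0, G = 1.
Coefficients of the second fundamental form: L = -8, M = 0, N = 0.
Assemble K = (LN − M²)/(EG − F²) = 0. At (u, v) = (-pi/6, 5): K = 0.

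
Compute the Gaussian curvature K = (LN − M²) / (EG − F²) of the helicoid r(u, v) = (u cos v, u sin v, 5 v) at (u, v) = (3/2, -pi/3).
K = -400/11881

Coefficients of the first fundamental form: E = 1, F = 0, G = u^2 + 25.
Coefficients of the second fundamental form: L = 0, M = -5/sqrt(u^2 + 25), N = 0.
Assemble K = (LN − M²)/(EG − F²) = -25/(u^2 + 25)^2. At (u, v) = (3/2, -pi/3): K = -400/11881.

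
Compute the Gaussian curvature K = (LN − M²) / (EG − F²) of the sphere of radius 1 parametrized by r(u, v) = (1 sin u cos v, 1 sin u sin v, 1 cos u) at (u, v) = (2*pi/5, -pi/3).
K = 1

Coefficients of the first fundamental form: E = 1, F = 0, G = sin(u)^2.
Coefficients of the second fundamental form: L = -sin(u)/Abs(sin(u)), M = 0, N = -sin(u)^3/Abs(sin(u)).
Assemble K = (LN − M²)/(EG − F²) = 1. At (u, v) = (2*pi/5, -pi/3): K = 1.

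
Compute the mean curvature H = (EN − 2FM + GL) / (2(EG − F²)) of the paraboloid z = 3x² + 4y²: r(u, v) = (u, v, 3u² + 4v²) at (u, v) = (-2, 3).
H = 2311*sqrt(721)/519841

With E = 36*u^2 + 1, F = 48*u*v, G = 64*v^2 + 1, L = 6/sqrt(36*u^2 + 64*v^2 + 1), M = 0, N = 8/sqrt(36*u^2 + 64*v^2 + 1), assemble
  H = (EN − 2FM + GL) / (2(EG − F²)) = (144*u^2 + 192*v^2 + 7)/(36*u^2 + 64*v^2 + 1)^(3/2).
At (u, v) = (-2, 3): H = 2311*sqrt(721)/519841.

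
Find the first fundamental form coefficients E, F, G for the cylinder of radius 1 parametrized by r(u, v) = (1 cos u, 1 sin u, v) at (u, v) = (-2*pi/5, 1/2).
E = 1;  F = 0;  G = 1

Partials: r_u = (-sin(u), cos(u), 0), r_v = (0, 0, 1). As functions of (u, v):
  E = r_u · r_u = 1,
  F = r_u · r_v = 0,
  G = r_v · r_v = 1.
Evaluating at (u, v) = (-2*pi/5, 1/2): E = 1, F = 0, G = 1.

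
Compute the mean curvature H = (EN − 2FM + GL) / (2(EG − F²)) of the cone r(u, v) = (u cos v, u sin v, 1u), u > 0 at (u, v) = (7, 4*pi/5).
H = sqrt(2)/28

With E = 2, F = 0, G = u^2, L = 0, M = 0, N = sqrt(2)*u^2/(2*Abs(u)), assemble
  H = (EN − 2FM + GL) / (2(EG − F²)) = sqrt(2)/(4*Abs(u)).
At (u, v) = (7, 4*pi/5): H = sqrt(2)/28.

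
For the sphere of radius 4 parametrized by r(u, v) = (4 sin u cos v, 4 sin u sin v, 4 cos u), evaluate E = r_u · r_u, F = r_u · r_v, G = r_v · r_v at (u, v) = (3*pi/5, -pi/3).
E = 16;  F = 0;  G = 2*sqrt(5) + 10

Partials: r_u = (4*cos(u)*cos(v), 4*sin(v)*cos(u), -4*sin(u)), r_v = (-4*sin(u)*sin(v), 4*sin(u)*cos(v), 0). As functions of (u, v):
  E = r_u · r_u = 16,
  F = r_u · r_v = 0,
  G = r_v · r_v = 16*sin(u)^2.
Evaluating at (u, v) = (3*pi/5, -pi/3): E = 16, F = 0, G = 2*sqrt(5) + 10.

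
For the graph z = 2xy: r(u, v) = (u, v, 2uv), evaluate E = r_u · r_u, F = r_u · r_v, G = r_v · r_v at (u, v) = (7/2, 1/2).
E = 2;  F = 7;  G = 50

Partials: r_u = (1, 0, 2*v), r_v = (0, 1, 2*u). As functions of (u, v):
  E = r_u · r_u = 4*v^2 + 1,
  F = r_u · r_v = 4*u*v,
  G = r_v · r_v = 4*u^2 + 1.
Evaluating at (u, v) = (7/2, 1/2): E = 2, F = 7, G = 50.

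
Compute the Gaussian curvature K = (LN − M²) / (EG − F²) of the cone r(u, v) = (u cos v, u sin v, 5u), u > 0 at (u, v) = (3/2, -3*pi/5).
K = 0

Coefficients of the first fundamental form: E = 26, F = 0, G = u^2.
Coefficients of the second fundamental form: L = 0, M = 0, N = 5*sqrt(26)*u^2/(26*Abs(u)).
Assemble K = (LN − M²)/(EG − F²) = 0. At (u, v) = (3/2, -3*pi/5): K = 0.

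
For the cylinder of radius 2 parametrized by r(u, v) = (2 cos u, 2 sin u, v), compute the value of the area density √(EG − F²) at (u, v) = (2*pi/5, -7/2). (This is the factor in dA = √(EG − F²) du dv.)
√(EG − F²)|_{(2*pi/5, -7/2)} = 2

E = 4, F = 0, G = 1, so EG − F² = 4. Taking the positive square root: √(EG − F²) = 2. At (u, v) = (2*pi/5, -7/2): 2.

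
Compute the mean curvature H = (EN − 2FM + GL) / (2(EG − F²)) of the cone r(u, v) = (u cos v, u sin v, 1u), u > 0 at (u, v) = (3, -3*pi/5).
H = sqrt(2)/12

With E = 2, F = 0, G = u^2, L = 0, M = 0, N = sqrt(2)*u^2/(2*Abs(u)), assemble
  H = (EN − 2FM + GL) / (2(EG − F²)) = sqrt(2)/(4*Abs(u)).
At (u, v) = (3, -3*pi/5): H = sqrt(2)/12.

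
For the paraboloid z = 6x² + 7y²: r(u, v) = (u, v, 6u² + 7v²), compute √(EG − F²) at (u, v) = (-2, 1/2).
√(EG − F²)|_{(-2, 1/2)} = sqrt(626)

E = 144*u^2 + 1, F = 168*u*v, G = 196*v^2 + 1; EG − F² = 144*u^2 + 196*v^2 + 1; √(EG − F²) = sqrt(144*u^2 + 196*v^2 + 1). At the given point: sqrt(626).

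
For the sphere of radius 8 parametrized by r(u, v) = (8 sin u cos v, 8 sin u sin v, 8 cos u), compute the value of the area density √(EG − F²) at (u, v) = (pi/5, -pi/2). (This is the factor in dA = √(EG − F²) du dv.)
√(EG − F²)|_{(pi/5, -pi/2)} = 16*sqrt(10 - 2*sqrt(5))

E = 64, F = 0, G = 64*sin(u)^2, so EG − F² = 4096*sin(u)^2. Taking the positive square root: √(EG − F²) = 64*Abs(sin(u)). At (u, v) = (pi/5, -pi/2): 16*sqrt(10 - 2*sqrt(5)).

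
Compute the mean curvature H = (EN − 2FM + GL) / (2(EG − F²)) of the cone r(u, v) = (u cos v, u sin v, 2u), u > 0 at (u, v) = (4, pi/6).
H = sqrt(5)/20

With E = 5, F = 0, G = u^2, L = 0, M = 0, N = 2*sqrt(5)*u^2/(5*Abs(u)), assemble
  H = (EN − 2FM + GL) / (2(EG − F²)) = sqrt(5)/(5*Abs(u)).
At (u, v) = (4, pi/6): H = sqrt(5)/20.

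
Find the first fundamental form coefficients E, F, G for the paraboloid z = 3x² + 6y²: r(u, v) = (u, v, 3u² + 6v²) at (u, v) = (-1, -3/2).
E = 37;  F = 108;  G = 325

Partials: r_u = (1, 0, 6*u), r_v = (0, 1, 12*v). As functions of (u, v):
  E = r_u · r_u = 36*u^2 + 1,
  F = r_u · r_v = 72*u*v,
  G = r_v · r_v = 144*v^2 + 1.
Evaluating at (u, v) = (-1, -3/2): E = 37, F = 108, G = 325.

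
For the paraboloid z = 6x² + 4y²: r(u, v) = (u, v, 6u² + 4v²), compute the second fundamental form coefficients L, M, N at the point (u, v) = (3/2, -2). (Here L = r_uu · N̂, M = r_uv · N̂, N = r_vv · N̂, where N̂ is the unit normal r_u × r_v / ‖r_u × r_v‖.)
L = 12*sqrt(581)/581;  M = 0;  N = 8*sqrt(581)/581

Compute the unit normal N̂(u, v) = (-12*u/sqrt(144*u^2 + 64*v^2 + 1), -8*v/sqrt(144*u^2 + 64*v^2 + 1), 1/sqrt(144*u^2 + 64*v^2 + 1)), and the second partials r_uu, r_uv, r_vv. Take dot products:
  L(u, v) = r_uu · N̂ = 12/sqrt(144*u^2 + 64*v^2 + 1),
  M(u, v) = r_uv · N̂ = 0,
  N(u, v) = r_vv · N̂ = 8/sqrt(144*u^2 + 64*v^2 + 1).
Evaluating at (u, v) = (3/2, -2):
  L = 12*sqrt(581)/581, M = 0, N = 8*sqrt(581)/581.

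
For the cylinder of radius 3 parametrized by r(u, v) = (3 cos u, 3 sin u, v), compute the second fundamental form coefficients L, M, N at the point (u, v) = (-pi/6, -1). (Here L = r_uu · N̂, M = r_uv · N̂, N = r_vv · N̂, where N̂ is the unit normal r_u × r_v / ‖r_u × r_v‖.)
L = -3;  M = 0;  N = 0

Compute the unit normal N̂(u, v) = (cos(u), sin(u), 0), and the second partials r_uu, r_uv, r_vv. Take dot products:
  L(u, v) = r_uu · N̂ = -3,
  M(u, v) = r_uv · N̂ = 0,
  N(u, v) = r_vv · N̂ = 0.
Evaluating at (u, v) = (-pi/6, -1):
  L = -3, M = 0, N = 0.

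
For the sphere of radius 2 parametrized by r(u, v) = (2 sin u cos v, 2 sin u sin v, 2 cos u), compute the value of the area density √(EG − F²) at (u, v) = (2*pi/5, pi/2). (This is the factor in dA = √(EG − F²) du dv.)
√(EG − F²)|_{(2*pi/5, pi/2)} = sqrt(2*sqrt(5) + 10)

E = 4, F = 0, G = 4*sin(u)^2, so EG − F² = 16*sin(u)^2. Taking the positive square root: √(EG − F²) = 4*Abs(sin(u)). At (u, v) = (2*pi/5, pi/2): sqrt(2*sqrt(5) + 10).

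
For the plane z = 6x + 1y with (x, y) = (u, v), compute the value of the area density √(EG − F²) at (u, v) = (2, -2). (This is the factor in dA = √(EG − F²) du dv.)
√(EG − F²)|_{(2, -2)} = sqrt(38)

E = 37, F = 6, G = 2, so EG − F² = 38. Taking the positive square root: √(EG − F²) = sqrt(38). At (u, v) = (2, -2): sqrt(38).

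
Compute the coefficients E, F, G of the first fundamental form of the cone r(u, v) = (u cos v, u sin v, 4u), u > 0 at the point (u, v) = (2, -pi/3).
E = 17;  F = 0;  G = 4

Partials: r_u = (cos(v), sin(v), 4), r_v = (-u*sin(v), u*cos(v), 0). As functions of (u, v):
  E = r_u · r_u = 17,
  F = r_u · r_v = 0,
  G = r_v · r_v = u^2.
Evaluating at (u, v) = (2, -pi/3): E = 17, F = 0, G = 4.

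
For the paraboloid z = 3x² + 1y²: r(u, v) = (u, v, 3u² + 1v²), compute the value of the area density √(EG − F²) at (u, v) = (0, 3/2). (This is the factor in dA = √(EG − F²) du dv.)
√(EG − F²)|_{(0, 3/2)} = sqrt(10)

E = 36*u^2 + 1, F = 12*u*v, G = 4*v^2 + 1, so EG − F² = 36*u^2 + 4*v^2 + 1. Taking the positive square root: √(EG − F²) = sqrt(36*u^2 + 4*v^2 + 1). At (u, v) = (0, 3/2): sqrt(10).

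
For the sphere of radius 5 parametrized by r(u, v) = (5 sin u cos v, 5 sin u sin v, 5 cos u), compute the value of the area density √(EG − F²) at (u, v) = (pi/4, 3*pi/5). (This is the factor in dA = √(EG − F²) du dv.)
√(EG − F²)|_{(pi/4, 3*pi/5)} = 25*sqrt(2)/2

E = 25, F = 0, G = 25*sin(u)^2, so EG − F² = 625*sin(u)^2. Taking the positive square root: √(EG − F²) = 25*Abs(sin(u)). At (u, v) = (pi/4, 3*pi/5): 25*sqrt(2)/2.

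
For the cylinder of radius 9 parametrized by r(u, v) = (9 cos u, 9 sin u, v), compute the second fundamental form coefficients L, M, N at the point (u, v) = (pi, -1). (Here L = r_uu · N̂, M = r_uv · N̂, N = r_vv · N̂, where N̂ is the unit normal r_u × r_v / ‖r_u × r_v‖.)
L = -9;  M = 0;  N = 0

Compute the unit normal N̂(u, v) = (cos(u), sin(u), 0), and the second partials r_uu, r_uv, r_vv. Take dot products:
  L(u, v) = r_uu · N̂ = -9,
  M(u, v) = r_uv · N̂ = 0,
  N(u, v) = r_vv · N̂ = 0.
Evaluating at (u, v) = (pi, -1):
  L = -9, M = 0, N = 0.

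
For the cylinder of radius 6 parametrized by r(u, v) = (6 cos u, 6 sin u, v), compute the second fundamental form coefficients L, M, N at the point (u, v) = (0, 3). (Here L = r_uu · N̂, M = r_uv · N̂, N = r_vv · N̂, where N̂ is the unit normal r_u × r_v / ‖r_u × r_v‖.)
L = -6;  M = 0;  N = 0

Compute the unit normal N̂(u, v) = (cos(u), sin(u), 0), and the second partials r_uu, r_uv, r_vv. Take dot products:
  L(u, v) = r_uu · N̂ = -6,
  M(u, v) = r_uv · N̂ = 0,
  N(u, v) = r_vv · N̂ = 0.
Evaluating at (u, v) = (0, 3):
  L = -6, M = 0, N = 0.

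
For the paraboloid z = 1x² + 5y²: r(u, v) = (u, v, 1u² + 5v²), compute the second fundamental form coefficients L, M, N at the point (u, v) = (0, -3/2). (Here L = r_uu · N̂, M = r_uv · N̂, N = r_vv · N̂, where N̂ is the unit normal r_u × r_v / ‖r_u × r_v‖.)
L = sqrt(226)/113;  M = 0;  N = 5*sqrt(226)/113

Compute the unit normal N̂(u, v) = (-2*u/sqrt(4*u^2 + 100*v^2 + 1), -10*v/sqrt(4*u^2 + 100*v^2 + 1), 1/sqrt(4*u^2 + 100*v^2 + 1)), and the second partials r_uu, r_uv, r_vv. Take dot products:
  L(u, v) = r_uu · N̂ = 2/sqrt(4*u^2 + 100*v^2 + 1),
  M(u, v) = r_uv · N̂ = 0,
  N(u, v) = r_vv · N̂ = 10/sqrt(4*u^2 + 100*v^2 + 1).
Evaluating at (u, v) = (0, -3/2):
  L = sqrt(226)/113, M = 0, N = 5*sqrt(226)/113.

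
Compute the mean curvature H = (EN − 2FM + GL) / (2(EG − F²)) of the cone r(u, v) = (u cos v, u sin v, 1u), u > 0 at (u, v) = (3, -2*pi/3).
H = sqrt(2)/12

With E = 2, F = 0, G = u^2, L = 0, M = 0, N = sqrt(2)*u^2/(2*Abs(u)), assemble
  H = (EN − 2FM + GL) / (2(EG − F²)) = sqrt(2)/(4*Abs(u)).
At (u, v) = (3, -2*pi/3): H = sqrt(2)/12.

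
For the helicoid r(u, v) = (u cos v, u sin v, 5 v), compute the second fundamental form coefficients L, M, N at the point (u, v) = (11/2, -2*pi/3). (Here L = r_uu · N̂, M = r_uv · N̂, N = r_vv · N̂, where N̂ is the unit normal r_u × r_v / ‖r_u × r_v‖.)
L = 0;  M = -10*sqrt(221)/221;  N = 0

Compute the unit normal N̂(u, v) = (5*sin(v)/sqrt(u^2 + 25), -5*cos(v)/sqrt(u^2 + 25), u/sqrt(u^2 + 25)), and the second partials r_uu, r_uv, r_vv. Take dot products:
  L(u, v) = r_uu · N̂ = 0,
  M(u, v) = r_uv · N̂ = -5/sqrt(u^2 + 25),
  N(u, v) = r_vv · N̂ = 0.
Evaluating at (u, v) = (11/2, -2*pi/3):
  L = 0, M = -10*sqrt(221)/221, N = 0.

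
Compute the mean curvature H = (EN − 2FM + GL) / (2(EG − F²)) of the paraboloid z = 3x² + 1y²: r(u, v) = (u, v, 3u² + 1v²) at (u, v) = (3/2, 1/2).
H = 88*sqrt(83)/6889

With E = 36*u^2 + 1, F = 12*u*v, G = 4*v^2 + 1, L = 6/sqrt(36*u^2 + 4*v^2 + 1), M = 0, N = 2/sqrt(36*u^2 + 4*v^2 + 1), assemble
  H = (EN − 2FM + GL) / (2(EG − F²)) = 4*(9*u^2 + 3*v^2 + 1)/(36*u^2 + 4*v^2 + 1)^(3/2).
At (u, v) = (3/2, 1/2): H = 88*sqrt(83)/6889.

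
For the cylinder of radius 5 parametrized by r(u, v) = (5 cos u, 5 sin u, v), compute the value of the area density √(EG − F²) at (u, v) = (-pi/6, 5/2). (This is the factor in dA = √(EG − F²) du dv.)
√(EG − F²)|_{(-pi/6, 5/2)} = 5

E = 25, F = 0, G = 1, so EG − F² = 25. Taking the positive square root: √(EG − F²) = 5. At (u, v) = (-pi/6, 5/2): 5.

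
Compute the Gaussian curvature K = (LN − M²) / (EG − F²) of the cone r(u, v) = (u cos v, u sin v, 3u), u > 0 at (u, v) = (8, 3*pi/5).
K = 0

Coefficients of the first fundamental form: E = 10, F = 0, G = u^2.
Coefficients of the second fundamental form: L = 0, M = 0, N = 3*sqrt(10)*u^2/(10*Abs(u)).
Assemble K = (LN − M²)/(EG − F²) = 0. At (u, v) = (8, 3*pi/5): K = 0.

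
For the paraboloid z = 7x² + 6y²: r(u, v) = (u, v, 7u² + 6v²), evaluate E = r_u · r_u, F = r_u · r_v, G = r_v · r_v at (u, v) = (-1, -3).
E = 197;  F = 504;  G = 1297

Partials: r_u = (1, 0, 14*u), r_v = (0, 1, 12*v). As functions of (u, v):
  E = r_u · r_u = 196*u^2 + 1,
  F = r_u · r_v = 168*u*v,
  G = r_v · r_v = 144*v^2 + 1.
Evaluating at (u, v) = (-1, -3): E = 197, F = 504, G = 1297.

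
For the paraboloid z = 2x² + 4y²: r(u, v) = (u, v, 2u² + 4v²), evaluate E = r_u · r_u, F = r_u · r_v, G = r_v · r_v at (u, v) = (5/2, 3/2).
E = 101;  F = 120;  G = 145

Partials: r_u = (1, 0, 4*u), r_v = (0, 1, 8*v). As functions of (u, v):
  E = r_u · r_u = 16*u^2 + 1,
  F = r_u · r_v = 32*u*v,
  G = r_v · r_v = 64*v^2 + 1.
Evaluating at (u, v) = (5/2, 3/2): E = 101, F = 120, G = 145.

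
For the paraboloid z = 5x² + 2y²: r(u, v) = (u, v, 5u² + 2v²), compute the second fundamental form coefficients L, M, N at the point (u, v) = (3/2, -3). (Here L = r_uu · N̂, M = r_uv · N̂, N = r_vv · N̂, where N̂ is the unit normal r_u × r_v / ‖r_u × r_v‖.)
L = sqrt(370)/37;  M = 0;  N = 2*sqrt(370)/185

Compute the unit normal N̂(u, v) = (-10*u/sqrt(100*u^2 + 16*v^2 + 1), -4*v/sqrt(100*u^2 + 16*v^2 + 1), 1/sqrt(100*u^2 + 16*v^2 + 1)), and the second partials r_uu, r_uv, r_vv. Take dot products:
  L(u, v) = r_uu · N̂ = 10/sqrt(100*u^2 + 16*v^2 + 1),
  M(u, v) = r_uv · N̂ = 0,
  N(u, v) = r_vv · N̂ = 4/sqrt(100*u^2 + 16*v^2 + 1).
Evaluating at (u, v) = (3/2, -3):
  L = sqrt(370)/37, M = 0, N = 2*sqrt(370)/185.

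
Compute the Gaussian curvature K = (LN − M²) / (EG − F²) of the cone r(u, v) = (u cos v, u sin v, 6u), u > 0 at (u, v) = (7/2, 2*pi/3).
K = 0

Coefficients of the first fundamental form: E = 37, F = 0, G = u^2.
Coefficients of the second fundamental form: L = 0, M = 0, N = 6*sqrt(37)*u^2/(37*Abs(u)).
Assemble K = (LN − M²)/(EG − F²) = 0. At (u, v) = (7/2, 2*pi/3): K = 0.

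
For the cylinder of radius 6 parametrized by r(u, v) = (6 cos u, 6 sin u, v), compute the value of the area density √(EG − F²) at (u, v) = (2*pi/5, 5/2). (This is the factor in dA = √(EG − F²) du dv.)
√(EG − F²)|_{(2*pi/5, 5/2)} = 6

E = 36, F = 0, G = 1, so EG − F² = 36. Taking the positive square root: √(EG − F²) = 6. At (u, v) = (2*pi/5, 5/2): 6.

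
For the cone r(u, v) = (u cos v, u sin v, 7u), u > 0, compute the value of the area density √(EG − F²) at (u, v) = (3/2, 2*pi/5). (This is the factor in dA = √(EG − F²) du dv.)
√(EG − F²)|_{(3/2, 2*pi/5)} = 15*sqrt(2)/2

E = 50, F = 0, G = u^2, so EG − F² = 50*u^2. Taking the positive square root: √(EG − F²) = 5*sqrt(2)*Abs(u). At (u, v) = (3/2, 2*pi/5): 15*sqrt(2)/2.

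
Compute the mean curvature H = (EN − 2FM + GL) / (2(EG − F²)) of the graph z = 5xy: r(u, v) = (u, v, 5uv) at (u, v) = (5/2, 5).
H = -12500*sqrt(3129)/9790641

With E = 25*v^2 + 1, F = 25*u*v, G = 25*u^2 + 1, L = 0, M = 5/sqrt(25*u^2 + 25*v^2 + 1), N = 0, assemble
  H = (EN − 2FM + GL) / (2(EG − F²)) = -125*u*v/(25*u^2 + 25*v^2 + 1)^(3/2).
At (u, v) = (5/2, 5): H = -12500*sqrt(3129)/9790641.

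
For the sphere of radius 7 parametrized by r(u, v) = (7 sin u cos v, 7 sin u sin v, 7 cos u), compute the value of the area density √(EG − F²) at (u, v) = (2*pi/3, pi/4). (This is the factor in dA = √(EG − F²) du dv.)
√(EG − F²)|_{(2*pi/3, pi/4)} = 49*sqrt(3)/2

E = 49, F = 0, G = 49*sin(u)^2, so EG − F² = 2401*sin(u)^2. Taking the positive square root: √(EG − F²) = 49*Abs(sin(u)). At (u, v) = (2*pi/3, pi/4): 49*sqrt(3)/2.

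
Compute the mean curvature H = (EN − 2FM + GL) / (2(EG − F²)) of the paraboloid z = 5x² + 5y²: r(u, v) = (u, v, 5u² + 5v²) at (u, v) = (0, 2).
H = 2010*sqrt(401)/160801

With E = 100*u^2 + 1, F = 100*u*v, G = 100*v^2 + 1, L = 10/sqrt(100*u^2 + 100*v^2 + 1), M = 0, N = 10/sqrt(100*u^2 + 100*v^2 + 1), assemble
  H = (EN − 2FM + GL) / (2(EG − F²)) = 10*(50*u^2 + 50*v^2 + 1)/(100*u^2 + 100*v^2 + 1)^(3/2).
At (u, v) = (0, 2): H = 2010*sqrt(401)/160801.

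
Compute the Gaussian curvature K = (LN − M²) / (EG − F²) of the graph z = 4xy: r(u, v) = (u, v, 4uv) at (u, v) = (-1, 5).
K = -16/173889

Coefficients of the first fundamental form: E = 16*v^2 + 1, F = 16*u*v, G = 16*u^2 + 1.
Coefficients of the second fundamental form: L = 0, M = 4/sqrt(16*u^2 + 16*v^2 + 1), N = 0.
Assemble K = (LN − M²)/(EG − F²) = -16/(256*u^4 + 512*u^2*v^2 + 32*u^2 + 256*v^4 + 32*v^2 + 1). At (u, v) = (-1, 5): K = -16/173889.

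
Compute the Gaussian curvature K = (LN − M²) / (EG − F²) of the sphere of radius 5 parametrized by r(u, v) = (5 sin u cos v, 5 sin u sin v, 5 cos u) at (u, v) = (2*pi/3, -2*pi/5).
K = 1/25

Coefficients of the first fundamental form: E = 25, F = 0, G = 25*sin(u)^2.
Coefficients of the second fundamental form: L = -5*sin(u)/Abs(sin(u)), M = 0, N = -5*sin(u)^3/Abs(sin(u)).
Assemble K = (LN − M²)/(EG − F²) = 1/25. At (u, v) = (2*pi/3, -2*pi/5): K = 1/25.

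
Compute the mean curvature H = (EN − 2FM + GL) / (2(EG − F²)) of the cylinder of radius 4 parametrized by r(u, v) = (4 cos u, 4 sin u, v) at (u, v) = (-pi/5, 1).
H = -1/8

With E = 16, F = 0, G = 1, L = -4, M = 0, N = 0, assemble
  H = (EN − 2FM + GL) / (2(EG − F²)) = -1/8.
At (u, v) = (-pi/5, 1): H = -1/8.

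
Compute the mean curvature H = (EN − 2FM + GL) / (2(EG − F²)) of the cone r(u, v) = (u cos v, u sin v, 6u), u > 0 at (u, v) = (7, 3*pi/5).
H = 3*sqrt(37)/259

With E = 37, F = 0, G = u^2, L = 0, M = 0, N = 6*sqrt(37)*u^2/(37*Abs(u)), assemble
  H = (EN − 2FM + GL) / (2(EG − F²)) = 3*sqrt(37)/(37*Abs(u)).
At (u, v) = (7, 3*pi/5): H = 3*sqrt(37)/259.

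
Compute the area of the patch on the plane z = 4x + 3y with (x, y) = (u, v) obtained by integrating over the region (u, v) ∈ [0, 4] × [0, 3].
Area = 12*sqrt(26)

Area = ∫∫ √(EG − F²) du dv with √(EG − F²) = sqrt(26). Integrating over [0, 4] × [0, 3] gives 12*sqrt(26).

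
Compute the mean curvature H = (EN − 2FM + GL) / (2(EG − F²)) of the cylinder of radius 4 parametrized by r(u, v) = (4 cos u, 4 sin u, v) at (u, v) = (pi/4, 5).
H = -1/8

With E = 16, F = 0, G = 1, L = -4, M = 0, N = 0, assemble
  H = (EN − 2FM + GL) / (2(EG − F²)) = -1/8.
At (u, v) = (pi/4, 5): H = -1/8.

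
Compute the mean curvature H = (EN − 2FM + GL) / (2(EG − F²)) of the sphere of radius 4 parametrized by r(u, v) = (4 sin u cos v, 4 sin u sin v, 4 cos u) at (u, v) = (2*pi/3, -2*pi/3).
H = -1/4

With E = 16, F = 0, G = 16*sin(u)^2, L = -4*sin(u)/Abs(sin(u)), M = 0, N = -4*sin(u)^3/Abs(sin(u)), assemble
  H = (EN − 2FM + GL) / (2(EG − F²)) = -sin(u)/(4*Abs(sin(u))).
At (u, v) = (2*pi/3, -2*pi/3): H = -1/4.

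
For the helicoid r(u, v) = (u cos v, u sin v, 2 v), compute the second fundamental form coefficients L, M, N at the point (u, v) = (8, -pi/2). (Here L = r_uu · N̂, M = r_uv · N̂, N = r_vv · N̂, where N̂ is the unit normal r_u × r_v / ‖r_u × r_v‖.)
L = 0;  M = -sqrt(17)/17;  N = 0

Compute the unit normal N̂(u, v) = (2*sin(v)/sqrt(u^2 + 4), -2*cos(v)/sqrt(u^2 + 4), u/sqrt(u^2 + 4)), and the second partials r_uu, r_uv, r_vv. Take dot products:
  L(u, v) = r_uu · N̂ = 0,
  M(u, v) = r_uv · N̂ = -2/sqrt(u^2 + 4),
  N(u, v) = r_vv · N̂ = 0.
Evaluating at (u, v) = (8, -pi/2):
  L = 0, M = -sqrt(17)/17, N = 0.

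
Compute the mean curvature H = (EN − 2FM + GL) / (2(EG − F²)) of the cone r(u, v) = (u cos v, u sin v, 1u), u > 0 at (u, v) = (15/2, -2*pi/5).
H = sqrt(2)/30

With E = 2, F = 0, G = u^2, L = 0, M = 0, N = sqrt(2)*u^2/(2*Abs(u)), assemble
  H = (EN − 2FM + GL) / (2(EG − F²)) = sqrt(2)/(4*Abs(u)).
At (u, v) = (15/2, -2*pi/5): H = sqrt(2)/30.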